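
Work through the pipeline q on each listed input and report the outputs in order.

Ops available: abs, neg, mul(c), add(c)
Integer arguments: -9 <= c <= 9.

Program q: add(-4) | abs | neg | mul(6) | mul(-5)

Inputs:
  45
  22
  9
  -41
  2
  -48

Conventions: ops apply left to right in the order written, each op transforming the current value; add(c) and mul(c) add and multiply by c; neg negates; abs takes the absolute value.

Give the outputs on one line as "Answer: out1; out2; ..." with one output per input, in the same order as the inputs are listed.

Execution, op by op:
  45 -> 41 -> 41 -> -41 -> -246 -> 1230
  22 -> 18 -> 18 -> -18 -> -108 -> 540
  9 -> 5 -> 5 -> -5 -> -30 -> 150
  -41 -> -45 -> 45 -> -45 -> -270 -> 1350
  2 -> -2 -> 2 -> -2 -> -12 -> 60
  -48 -> -52 -> 52 -> -52 -> -312 -> 1560

1230; 540; 150; 1350; 60; 1560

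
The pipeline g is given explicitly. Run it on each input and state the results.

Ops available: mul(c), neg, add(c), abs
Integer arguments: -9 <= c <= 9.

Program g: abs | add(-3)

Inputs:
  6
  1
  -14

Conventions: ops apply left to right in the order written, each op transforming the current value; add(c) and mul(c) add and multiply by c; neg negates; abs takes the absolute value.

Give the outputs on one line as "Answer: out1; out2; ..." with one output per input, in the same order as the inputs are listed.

Execution, op by op:
  6 -> 6 -> 3
  1 -> 1 -> -2
  -14 -> 14 -> 11

3; -2; 11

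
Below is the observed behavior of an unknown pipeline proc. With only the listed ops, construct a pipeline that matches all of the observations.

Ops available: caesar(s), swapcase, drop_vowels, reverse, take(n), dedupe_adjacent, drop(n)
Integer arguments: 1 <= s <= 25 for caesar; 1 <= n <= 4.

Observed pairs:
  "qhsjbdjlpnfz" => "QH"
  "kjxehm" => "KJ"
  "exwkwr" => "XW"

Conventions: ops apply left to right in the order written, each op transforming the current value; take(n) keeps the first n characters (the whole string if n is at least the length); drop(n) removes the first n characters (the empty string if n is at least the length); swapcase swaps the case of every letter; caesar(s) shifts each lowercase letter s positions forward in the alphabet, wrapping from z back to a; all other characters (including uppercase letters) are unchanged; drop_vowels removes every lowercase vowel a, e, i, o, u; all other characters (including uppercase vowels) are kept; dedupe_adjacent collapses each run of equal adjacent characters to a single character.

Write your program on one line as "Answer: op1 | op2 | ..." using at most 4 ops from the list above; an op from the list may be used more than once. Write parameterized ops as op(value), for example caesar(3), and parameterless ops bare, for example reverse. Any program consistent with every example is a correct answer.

drop_vowels | swapcase | take(2)

Check, running the answer program on each example:
  "qhsjbdjlpnfz" -> "qhsjbdjlpnfz" -> "QHSJBDJLPNFZ" -> "QH"
  "kjxehm" -> "kjxhm" -> "KJXHM" -> "KJ"
  "exwkwr" -> "xwkwr" -> "XWKWR" -> "XW"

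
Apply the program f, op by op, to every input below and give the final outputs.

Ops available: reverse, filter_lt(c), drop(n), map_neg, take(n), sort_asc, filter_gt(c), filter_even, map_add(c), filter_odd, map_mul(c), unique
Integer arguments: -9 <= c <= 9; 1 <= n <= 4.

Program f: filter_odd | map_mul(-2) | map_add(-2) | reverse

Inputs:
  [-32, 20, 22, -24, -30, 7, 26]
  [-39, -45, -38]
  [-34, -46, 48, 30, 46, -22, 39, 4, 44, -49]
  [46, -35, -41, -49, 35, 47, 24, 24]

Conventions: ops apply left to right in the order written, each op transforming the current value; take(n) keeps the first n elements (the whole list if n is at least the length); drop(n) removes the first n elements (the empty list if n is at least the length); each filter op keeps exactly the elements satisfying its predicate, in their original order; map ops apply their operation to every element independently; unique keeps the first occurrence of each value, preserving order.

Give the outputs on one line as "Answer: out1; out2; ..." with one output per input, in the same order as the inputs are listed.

[-16]; [88, 76]; [96, -80]; [-96, -72, 96, 80, 68]

Execution, op by op:
  [-32, 20, 22, -24, -30, 7, 26] -> [7] -> [-14] -> [-16] -> [-16]
  [-39, -45, -38] -> [-39, -45] -> [78, 90] -> [76, 88] -> [88, 76]
  [-34, -46, 48, 30, 46, -22, 39, 4, 44, -49] -> [39, -49] -> [-78, 98] -> [-80, 96] -> [96, -80]
  [46, -35, -41, -49, 35, 47, 24, 24] -> [-35, -41, -49, 35, 47] -> [70, 82, 98, -70, -94] -> [68, 80, 96, -72, -96] -> [-96, -72, 96, 80, 68]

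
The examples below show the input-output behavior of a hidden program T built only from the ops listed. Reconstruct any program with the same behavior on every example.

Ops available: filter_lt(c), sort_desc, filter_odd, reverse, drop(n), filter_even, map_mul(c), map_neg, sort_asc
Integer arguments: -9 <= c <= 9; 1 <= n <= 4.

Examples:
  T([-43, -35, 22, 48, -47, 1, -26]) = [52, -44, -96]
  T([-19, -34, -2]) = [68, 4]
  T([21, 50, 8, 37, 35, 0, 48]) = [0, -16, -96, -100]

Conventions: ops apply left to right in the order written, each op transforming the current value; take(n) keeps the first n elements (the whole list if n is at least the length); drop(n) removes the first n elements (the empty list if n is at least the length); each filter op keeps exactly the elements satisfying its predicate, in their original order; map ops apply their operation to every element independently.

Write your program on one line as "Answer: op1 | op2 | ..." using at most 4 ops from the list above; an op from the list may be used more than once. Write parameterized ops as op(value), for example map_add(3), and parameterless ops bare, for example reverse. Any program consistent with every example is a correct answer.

filter_even | map_mul(-2) | sort_desc

Check, running the answer program on each example:
  [-43, -35, 22, 48, -47, 1, -26] -> [22, 48, -26] -> [-44, -96, 52] -> [52, -44, -96]
  [-19, -34, -2] -> [-34, -2] -> [68, 4] -> [68, 4]
  [21, 50, 8, 37, 35, 0, 48] -> [50, 8, 0, 48] -> [-100, -16, 0, -96] -> [0, -16, -96, -100]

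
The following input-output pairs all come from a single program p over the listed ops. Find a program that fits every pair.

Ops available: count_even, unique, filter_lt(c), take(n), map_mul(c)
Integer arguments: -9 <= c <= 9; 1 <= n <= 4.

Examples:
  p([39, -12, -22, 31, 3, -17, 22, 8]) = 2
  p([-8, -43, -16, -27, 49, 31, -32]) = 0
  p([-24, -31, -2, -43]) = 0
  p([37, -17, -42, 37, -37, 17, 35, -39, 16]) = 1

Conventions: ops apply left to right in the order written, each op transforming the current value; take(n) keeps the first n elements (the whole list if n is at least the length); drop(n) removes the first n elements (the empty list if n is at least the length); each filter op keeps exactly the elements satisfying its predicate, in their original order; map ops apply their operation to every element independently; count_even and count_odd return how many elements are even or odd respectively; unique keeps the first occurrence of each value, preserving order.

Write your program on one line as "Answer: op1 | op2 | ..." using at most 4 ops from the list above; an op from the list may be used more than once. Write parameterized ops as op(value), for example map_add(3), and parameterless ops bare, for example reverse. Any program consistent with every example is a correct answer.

map_mul(-9) | filter_lt(-9) | count_even

Check, running the answer program on each example:
  [39, -12, -22, 31, 3, -17, 22, 8] -> [-351, 108, 198, -279, -27, 153, -198, -72] -> [-351, -279, -27, -198, -72] -> 2
  [-8, -43, -16, -27, 49, 31, -32] -> [72, 387, 144, 243, -441, -279, 288] -> [-441, -279] -> 0
  [-24, -31, -2, -43] -> [216, 279, 18, 387] -> [] -> 0
  [37, -17, -42, 37, -37, 17, 35, -39, 16] -> [-333, 153, 378, -333, 333, -153, -315, 351, -144] -> [-333, -333, -153, -315, -144] -> 1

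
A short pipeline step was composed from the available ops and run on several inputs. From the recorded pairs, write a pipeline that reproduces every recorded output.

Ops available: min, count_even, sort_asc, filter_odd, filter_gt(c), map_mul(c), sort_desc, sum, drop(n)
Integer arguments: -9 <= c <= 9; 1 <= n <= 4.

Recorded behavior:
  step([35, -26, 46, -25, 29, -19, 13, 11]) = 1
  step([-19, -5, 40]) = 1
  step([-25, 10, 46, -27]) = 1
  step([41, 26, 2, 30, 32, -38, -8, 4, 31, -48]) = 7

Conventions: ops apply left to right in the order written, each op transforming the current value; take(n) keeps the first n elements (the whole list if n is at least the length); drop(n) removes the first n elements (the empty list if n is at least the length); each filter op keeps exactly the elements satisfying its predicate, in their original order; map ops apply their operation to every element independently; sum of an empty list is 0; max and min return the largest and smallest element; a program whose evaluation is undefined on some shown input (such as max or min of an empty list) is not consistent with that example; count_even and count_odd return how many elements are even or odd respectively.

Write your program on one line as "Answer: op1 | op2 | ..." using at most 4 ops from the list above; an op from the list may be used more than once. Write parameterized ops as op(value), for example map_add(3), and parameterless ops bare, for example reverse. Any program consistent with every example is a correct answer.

drop(2) | sort_asc | count_even

Check, running the answer program on each example:
  [35, -26, 46, -25, 29, -19, 13, 11] -> [46, -25, 29, -19, 13, 11] -> [-25, -19, 11, 13, 29, 46] -> 1
  [-19, -5, 40] -> [40] -> [40] -> 1
  [-25, 10, 46, -27] -> [46, -27] -> [-27, 46] -> 1
  [41, 26, 2, 30, 32, -38, -8, 4, 31, -48] -> [2, 30, 32, -38, -8, 4, 31, -48] -> [-48, -38, -8, 2, 4, 30, 31, 32] -> 7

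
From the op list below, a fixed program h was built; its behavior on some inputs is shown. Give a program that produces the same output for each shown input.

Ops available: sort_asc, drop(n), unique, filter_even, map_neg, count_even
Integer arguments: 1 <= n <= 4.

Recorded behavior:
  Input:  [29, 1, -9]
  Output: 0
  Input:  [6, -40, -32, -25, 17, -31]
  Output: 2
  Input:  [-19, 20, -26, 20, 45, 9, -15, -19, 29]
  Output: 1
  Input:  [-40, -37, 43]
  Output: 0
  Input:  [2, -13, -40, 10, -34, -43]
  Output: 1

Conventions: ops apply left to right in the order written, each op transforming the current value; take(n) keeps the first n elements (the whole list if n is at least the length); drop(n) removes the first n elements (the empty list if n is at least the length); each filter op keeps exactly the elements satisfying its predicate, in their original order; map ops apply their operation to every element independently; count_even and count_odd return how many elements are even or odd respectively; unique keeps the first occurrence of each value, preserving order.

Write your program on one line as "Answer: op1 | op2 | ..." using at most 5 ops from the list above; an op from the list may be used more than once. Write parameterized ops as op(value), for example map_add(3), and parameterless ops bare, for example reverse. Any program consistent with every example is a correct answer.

map_neg | sort_asc | drop(1) | drop(3) | count_even

Check, running the answer program on each example:
  [29, 1, -9] -> [-29, -1, 9] -> [-29, -1, 9] -> [-1, 9] -> [] -> 0
  [6, -40, -32, -25, 17, -31] -> [-6, 40, 32, 25, -17, 31] -> [-17, -6, 25, 31, 32, 40] -> [-6, 25, 31, 32, 40] -> [32, 40] -> 2
  [-19, 20, -26, 20, 45, 9, -15, -19, 29] -> [19, -20, 26, -20, -45, -9, 15, 19, -29] -> [-45, -29, -20, -20, -9, 15, 19, 19, 26] -> [-29, -20, -20, -9, 15, 19, 19, 26] -> [-9, 15, 19, 19, 26] -> 1
  [-40, -37, 43] -> [40, 37, -43] -> [-43, 37, 40] -> [37, 40] -> [] -> 0
  [2, -13, -40, 10, -34, -43] -> [-2, 13, 40, -10, 34, 43] -> [-10, -2, 13, 34, 40, 43] -> [-2, 13, 34, 40, 43] -> [40, 43] -> 1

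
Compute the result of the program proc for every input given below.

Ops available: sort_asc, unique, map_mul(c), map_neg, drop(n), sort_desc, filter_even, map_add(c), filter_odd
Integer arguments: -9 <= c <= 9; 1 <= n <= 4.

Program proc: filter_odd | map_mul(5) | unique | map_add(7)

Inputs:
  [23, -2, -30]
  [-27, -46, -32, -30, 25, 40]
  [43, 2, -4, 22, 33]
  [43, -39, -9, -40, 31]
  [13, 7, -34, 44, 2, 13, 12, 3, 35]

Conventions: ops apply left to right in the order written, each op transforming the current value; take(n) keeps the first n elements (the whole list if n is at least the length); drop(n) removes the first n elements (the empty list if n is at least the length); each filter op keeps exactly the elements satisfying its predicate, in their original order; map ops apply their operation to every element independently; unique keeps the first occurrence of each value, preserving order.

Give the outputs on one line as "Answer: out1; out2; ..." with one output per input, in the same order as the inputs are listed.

Execution, op by op:
  [23, -2, -30] -> [23] -> [115] -> [115] -> [122]
  [-27, -46, -32, -30, 25, 40] -> [-27, 25] -> [-135, 125] -> [-135, 125] -> [-128, 132]
  [43, 2, -4, 22, 33] -> [43, 33] -> [215, 165] -> [215, 165] -> [222, 172]
  [43, -39, -9, -40, 31] -> [43, -39, -9, 31] -> [215, -195, -45, 155] -> [215, -195, -45, 155] -> [222, -188, -38, 162]
  [13, 7, -34, 44, 2, 13, 12, 3, 35] -> [13, 7, 13, 3, 35] -> [65, 35, 65, 15, 175] -> [65, 35, 15, 175] -> [72, 42, 22, 182]

[122]; [-128, 132]; [222, 172]; [222, -188, -38, 162]; [72, 42, 22, 182]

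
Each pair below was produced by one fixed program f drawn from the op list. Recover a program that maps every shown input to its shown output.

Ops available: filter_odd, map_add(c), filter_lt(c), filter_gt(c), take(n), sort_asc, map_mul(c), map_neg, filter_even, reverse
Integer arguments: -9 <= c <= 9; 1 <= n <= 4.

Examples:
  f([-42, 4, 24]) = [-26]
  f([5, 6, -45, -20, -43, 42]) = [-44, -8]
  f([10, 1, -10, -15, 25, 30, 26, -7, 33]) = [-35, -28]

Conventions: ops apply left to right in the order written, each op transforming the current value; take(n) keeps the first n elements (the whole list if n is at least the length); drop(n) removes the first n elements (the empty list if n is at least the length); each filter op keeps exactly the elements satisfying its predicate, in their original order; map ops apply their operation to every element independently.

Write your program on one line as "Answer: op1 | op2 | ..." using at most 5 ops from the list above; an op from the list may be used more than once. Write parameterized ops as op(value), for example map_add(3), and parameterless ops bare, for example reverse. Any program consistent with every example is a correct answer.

filter_gt(5) | reverse | map_mul(-1) | take(2) | map_add(-2)

Check, running the answer program on each example:
  [-42, 4, 24] -> [24] -> [24] -> [-24] -> [-24] -> [-26]
  [5, 6, -45, -20, -43, 42] -> [6, 42] -> [42, 6] -> [-42, -6] -> [-42, -6] -> [-44, -8]
  [10, 1, -10, -15, 25, 30, 26, -7, 33] -> [10, 25, 30, 26, 33] -> [33, 26, 30, 25, 10] -> [-33, -26, -30, -25, -10] -> [-33, -26] -> [-35, -28]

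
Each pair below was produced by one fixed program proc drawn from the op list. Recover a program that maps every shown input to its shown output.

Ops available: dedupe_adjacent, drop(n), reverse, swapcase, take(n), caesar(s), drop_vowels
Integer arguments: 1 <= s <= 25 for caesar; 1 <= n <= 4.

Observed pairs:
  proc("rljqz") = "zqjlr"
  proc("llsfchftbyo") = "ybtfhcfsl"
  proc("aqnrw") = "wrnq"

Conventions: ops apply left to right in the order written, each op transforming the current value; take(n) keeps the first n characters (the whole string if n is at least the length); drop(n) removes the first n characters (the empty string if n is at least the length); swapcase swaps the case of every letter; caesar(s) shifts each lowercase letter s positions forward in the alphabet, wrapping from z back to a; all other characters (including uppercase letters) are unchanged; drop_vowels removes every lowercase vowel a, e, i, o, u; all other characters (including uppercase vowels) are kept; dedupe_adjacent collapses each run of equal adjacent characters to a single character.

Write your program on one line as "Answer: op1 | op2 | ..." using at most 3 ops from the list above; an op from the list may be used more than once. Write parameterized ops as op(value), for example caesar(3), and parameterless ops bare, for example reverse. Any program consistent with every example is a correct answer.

dedupe_adjacent | drop_vowels | reverse

Check, running the answer program on each example:
  "rljqz" -> "rljqz" -> "rljqz" -> "zqjlr"
  "llsfchftbyo" -> "lsfchftbyo" -> "lsfchftby" -> "ybtfhcfsl"
  "aqnrw" -> "aqnrw" -> "qnrw" -> "wrnq"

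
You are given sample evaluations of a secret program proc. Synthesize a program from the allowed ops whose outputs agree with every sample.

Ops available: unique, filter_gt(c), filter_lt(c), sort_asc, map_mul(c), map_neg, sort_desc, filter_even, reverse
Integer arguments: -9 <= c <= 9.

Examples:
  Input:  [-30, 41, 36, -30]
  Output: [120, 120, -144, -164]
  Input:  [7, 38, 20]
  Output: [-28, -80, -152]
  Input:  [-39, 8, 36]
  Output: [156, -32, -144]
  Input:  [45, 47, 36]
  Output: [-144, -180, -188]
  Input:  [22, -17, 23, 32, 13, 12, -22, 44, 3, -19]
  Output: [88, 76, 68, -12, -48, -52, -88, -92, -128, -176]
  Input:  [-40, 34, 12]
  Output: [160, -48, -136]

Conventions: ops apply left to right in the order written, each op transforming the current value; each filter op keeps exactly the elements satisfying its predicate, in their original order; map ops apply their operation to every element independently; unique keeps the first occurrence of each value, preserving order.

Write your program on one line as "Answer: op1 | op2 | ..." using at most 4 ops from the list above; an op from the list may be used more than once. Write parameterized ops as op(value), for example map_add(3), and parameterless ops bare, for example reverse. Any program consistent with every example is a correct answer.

map_neg | map_mul(4) | sort_desc

Check, running the answer program on each example:
  [-30, 41, 36, -30] -> [30, -41, -36, 30] -> [120, -164, -144, 120] -> [120, 120, -144, -164]
  [7, 38, 20] -> [-7, -38, -20] -> [-28, -152, -80] -> [-28, -80, -152]
  [-39, 8, 36] -> [39, -8, -36] -> [156, -32, -144] -> [156, -32, -144]
  [45, 47, 36] -> [-45, -47, -36] -> [-180, -188, -144] -> [-144, -180, -188]
  [22, -17, 23, 32, 13, 12, -22, 44, 3, -19] -> [-22, 17, -23, -32, -13, -12, 22, -44, -3, 19] -> [-88, 68, -92, -128, -52, -48, 88, -176, -12, 76] -> [88, 76, 68, -12, -48, -52, -88, -92, -128, -176]
  [-40, 34, 12] -> [40, -34, -12] -> [160, -136, -48] -> [160, -48, -136]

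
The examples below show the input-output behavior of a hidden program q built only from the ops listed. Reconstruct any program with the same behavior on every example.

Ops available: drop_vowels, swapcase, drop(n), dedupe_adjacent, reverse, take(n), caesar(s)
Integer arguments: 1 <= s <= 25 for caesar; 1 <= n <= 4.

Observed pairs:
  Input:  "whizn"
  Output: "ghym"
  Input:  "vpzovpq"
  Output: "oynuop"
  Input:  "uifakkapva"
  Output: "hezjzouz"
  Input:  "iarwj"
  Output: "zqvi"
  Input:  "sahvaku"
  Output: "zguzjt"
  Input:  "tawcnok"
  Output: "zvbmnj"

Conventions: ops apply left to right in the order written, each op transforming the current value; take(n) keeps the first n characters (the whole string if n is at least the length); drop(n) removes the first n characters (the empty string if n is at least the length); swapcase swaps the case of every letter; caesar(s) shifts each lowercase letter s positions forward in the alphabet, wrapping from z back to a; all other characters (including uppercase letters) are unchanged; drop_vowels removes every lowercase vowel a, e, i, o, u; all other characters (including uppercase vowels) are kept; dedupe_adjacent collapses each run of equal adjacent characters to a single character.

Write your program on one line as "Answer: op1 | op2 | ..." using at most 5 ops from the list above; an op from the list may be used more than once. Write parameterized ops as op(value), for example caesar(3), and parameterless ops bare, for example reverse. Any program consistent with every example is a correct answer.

drop(1) | dedupe_adjacent | caesar(6) | caesar(19)

Check, running the answer program on each example:
  "whizn" -> "hizn" -> "hizn" -> "noft" -> "ghym"
  "vpzovpq" -> "pzovpq" -> "pzovpq" -> "vfubvw" -> "oynuop"
  "uifakkapva" -> "ifakkapva" -> "ifakapva" -> "olgqgvbg" -> "hezjzouz"
  "iarwj" -> "arwj" -> "arwj" -> "gxcp" -> "zqvi"
  "sahvaku" -> "ahvaku" -> "ahvaku" -> "gnbgqa" -> "zguzjt"
  "tawcnok" -> "awcnok" -> "awcnok" -> "gcituq" -> "zvbmnj"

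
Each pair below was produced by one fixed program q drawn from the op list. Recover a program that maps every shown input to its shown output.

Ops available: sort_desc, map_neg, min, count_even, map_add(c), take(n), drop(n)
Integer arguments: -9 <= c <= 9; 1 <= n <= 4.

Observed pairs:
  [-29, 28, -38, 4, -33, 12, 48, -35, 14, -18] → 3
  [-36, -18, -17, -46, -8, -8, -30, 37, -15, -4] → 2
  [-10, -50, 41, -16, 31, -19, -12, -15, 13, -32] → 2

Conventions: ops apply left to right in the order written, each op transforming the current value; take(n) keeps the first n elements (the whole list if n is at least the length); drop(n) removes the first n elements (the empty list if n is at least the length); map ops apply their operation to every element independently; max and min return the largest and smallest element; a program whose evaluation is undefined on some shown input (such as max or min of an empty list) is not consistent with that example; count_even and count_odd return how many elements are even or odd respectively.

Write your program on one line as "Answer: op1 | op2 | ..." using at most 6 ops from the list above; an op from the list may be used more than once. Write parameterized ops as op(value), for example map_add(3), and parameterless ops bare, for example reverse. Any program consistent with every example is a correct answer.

map_neg | drop(3) | drop(3) | sort_desc | count_even

Check, running the answer program on each example:
  [-29, 28, -38, 4, -33, 12, 48, -35, 14, -18] -> [29, -28, 38, -4, 33, -12, -48, 35, -14, 18] -> [-4, 33, -12, -48, 35, -14, 18] -> [-48, 35, -14, 18] -> [35, 18, -14, -48] -> 3
  [-36, -18, -17, -46, -8, -8, -30, 37, -15, -4] -> [36, 18, 17, 46, 8, 8, 30, -37, 15, 4] -> [46, 8, 8, 30, -37, 15, 4] -> [30, -37, 15, 4] -> [30, 15, 4, -37] -> 2
  [-10, -50, 41, -16, 31, -19, -12, -15, 13, -32] -> [10, 50, -41, 16, -31, 19, 12, 15, -13, 32] -> [16, -31, 19, 12, 15, -13, 32] -> [12, 15, -13, 32] -> [32, 15, 12, -13] -> 2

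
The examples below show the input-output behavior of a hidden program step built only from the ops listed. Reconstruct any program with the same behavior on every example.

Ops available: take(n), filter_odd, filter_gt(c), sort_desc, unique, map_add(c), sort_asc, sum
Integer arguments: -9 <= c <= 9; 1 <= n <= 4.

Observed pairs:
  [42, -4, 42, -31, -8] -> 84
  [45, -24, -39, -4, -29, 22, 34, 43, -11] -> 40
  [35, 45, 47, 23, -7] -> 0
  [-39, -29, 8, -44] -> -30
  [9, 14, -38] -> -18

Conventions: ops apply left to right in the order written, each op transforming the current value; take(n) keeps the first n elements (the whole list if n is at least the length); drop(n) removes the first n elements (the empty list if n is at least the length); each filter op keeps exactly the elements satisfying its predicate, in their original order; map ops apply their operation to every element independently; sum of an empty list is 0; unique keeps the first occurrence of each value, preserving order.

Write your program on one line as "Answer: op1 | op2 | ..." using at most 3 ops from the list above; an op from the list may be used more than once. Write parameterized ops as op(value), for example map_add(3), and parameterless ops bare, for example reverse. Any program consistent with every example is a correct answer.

map_add(3) | filter_odd | sum

Check, running the answer program on each example:
  [42, -4, 42, -31, -8] -> [45, -1, 45, -28, -5] -> [45, -1, 45, -5] -> 84
  [45, -24, -39, -4, -29, 22, 34, 43, -11] -> [48, -21, -36, -1, -26, 25, 37, 46, -8] -> [-21, -1, 25, 37] -> 40
  [35, 45, 47, 23, -7] -> [38, 48, 50, 26, -4] -> [] -> 0
  [-39, -29, 8, -44] -> [-36, -26, 11, -41] -> [11, -41] -> -30
  [9, 14, -38] -> [12, 17, -35] -> [17, -35] -> -18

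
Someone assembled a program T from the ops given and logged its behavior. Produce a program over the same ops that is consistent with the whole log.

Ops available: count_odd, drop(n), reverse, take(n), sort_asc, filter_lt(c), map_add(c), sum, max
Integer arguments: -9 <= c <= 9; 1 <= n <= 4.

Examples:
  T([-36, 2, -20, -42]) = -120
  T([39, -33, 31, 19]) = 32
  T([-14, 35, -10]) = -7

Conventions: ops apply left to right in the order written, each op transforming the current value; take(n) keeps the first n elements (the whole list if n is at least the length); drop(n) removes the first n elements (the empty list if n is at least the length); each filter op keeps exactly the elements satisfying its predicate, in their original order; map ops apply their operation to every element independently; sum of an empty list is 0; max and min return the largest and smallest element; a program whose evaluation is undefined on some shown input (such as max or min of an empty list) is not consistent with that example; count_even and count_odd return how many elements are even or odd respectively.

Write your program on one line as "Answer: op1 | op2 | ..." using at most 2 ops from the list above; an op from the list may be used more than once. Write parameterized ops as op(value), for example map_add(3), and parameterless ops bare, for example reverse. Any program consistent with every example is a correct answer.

map_add(-6) | sum

Check, running the answer program on each example:
  [-36, 2, -20, -42] -> [-42, -4, -26, -48] -> -120
  [39, -33, 31, 19] -> [33, -39, 25, 13] -> 32
  [-14, 35, -10] -> [-20, 29, -16] -> -7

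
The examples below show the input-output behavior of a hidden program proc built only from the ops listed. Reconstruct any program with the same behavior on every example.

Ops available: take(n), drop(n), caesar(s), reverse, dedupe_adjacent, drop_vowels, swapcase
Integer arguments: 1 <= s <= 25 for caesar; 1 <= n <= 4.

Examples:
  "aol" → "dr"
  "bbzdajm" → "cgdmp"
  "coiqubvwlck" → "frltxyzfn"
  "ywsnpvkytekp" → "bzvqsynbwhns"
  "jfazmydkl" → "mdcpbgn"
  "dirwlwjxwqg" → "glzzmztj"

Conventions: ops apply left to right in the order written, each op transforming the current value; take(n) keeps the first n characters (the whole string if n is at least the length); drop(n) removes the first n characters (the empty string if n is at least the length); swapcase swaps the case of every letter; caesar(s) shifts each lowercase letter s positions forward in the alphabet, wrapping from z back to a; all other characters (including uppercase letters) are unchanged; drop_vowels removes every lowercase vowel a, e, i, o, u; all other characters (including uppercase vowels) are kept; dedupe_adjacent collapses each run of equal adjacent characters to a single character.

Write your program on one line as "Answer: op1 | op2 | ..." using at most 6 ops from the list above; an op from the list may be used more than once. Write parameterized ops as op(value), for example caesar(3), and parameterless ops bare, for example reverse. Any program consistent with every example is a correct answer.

caesar(14) | caesar(6) | caesar(21) | caesar(14) | drop_vowels

Check, running the answer program on each example:
  "aol" -> "ocz" -> "uif" -> "pda" -> "dro" -> "dr"
  "bbzdajm" -> "ppnroxa" -> "vvtxudg" -> "qqospyb" -> "eecgdmp" -> "cgdmp"
  "coiqubvwlck" -> "qcweipjkzqy" -> "wickovpqfwe" -> "rdxfjqklarz" -> "frltxeyzofn" -> "frltxyzfn"
  "ywsnpvkytekp" -> "mkgbdjymhsyd" -> "sqmhjpesnyej" -> "nlhcekznitze" -> "bzvqsynbwhns" -> "bzvqsynbwhns"
  "jfazmydkl" -> "xtonamryz" -> "dzutgsxef" -> "yupobnsza" -> "midcpbgno" -> "mdcpbgn"
  "dirwlwjxwqg" -> "rwfkzkxlkeu" -> "xclqfqdrqka" -> "sxglalymlfv" -> "gluzozmaztj" -> "glzzmztj"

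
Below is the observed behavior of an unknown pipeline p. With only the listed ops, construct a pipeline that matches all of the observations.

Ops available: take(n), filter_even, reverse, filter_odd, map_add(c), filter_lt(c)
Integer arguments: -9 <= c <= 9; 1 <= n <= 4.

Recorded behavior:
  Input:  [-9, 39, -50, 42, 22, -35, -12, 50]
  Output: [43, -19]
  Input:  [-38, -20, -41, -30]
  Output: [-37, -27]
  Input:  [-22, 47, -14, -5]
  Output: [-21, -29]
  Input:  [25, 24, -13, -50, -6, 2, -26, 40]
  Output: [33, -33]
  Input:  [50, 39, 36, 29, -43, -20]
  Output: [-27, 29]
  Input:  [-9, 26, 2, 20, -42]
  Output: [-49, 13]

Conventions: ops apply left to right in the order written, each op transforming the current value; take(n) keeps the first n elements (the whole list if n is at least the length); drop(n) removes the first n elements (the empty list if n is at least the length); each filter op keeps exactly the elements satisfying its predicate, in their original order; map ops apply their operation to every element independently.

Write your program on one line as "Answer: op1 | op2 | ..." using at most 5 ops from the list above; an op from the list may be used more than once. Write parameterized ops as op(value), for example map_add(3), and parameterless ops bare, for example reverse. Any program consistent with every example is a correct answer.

reverse | map_add(-7) | filter_odd | take(2)

Check, running the answer program on each example:
  [-9, 39, -50, 42, 22, -35, -12, 50] -> [50, -12, -35, 22, 42, -50, 39, -9] -> [43, -19, -42, 15, 35, -57, 32, -16] -> [43, -19, 15, 35, -57] -> [43, -19]
  [-38, -20, -41, -30] -> [-30, -41, -20, -38] -> [-37, -48, -27, -45] -> [-37, -27, -45] -> [-37, -27]
  [-22, 47, -14, -5] -> [-5, -14, 47, -22] -> [-12, -21, 40, -29] -> [-21, -29] -> [-21, -29]
  [25, 24, -13, -50, -6, 2, -26, 40] -> [40, -26, 2, -6, -50, -13, 24, 25] -> [33, -33, -5, -13, -57, -20, 17, 18] -> [33, -33, -5, -13, -57, 17] -> [33, -33]
  [50, 39, 36, 29, -43, -20] -> [-20, -43, 29, 36, 39, 50] -> [-27, -50, 22, 29, 32, 43] -> [-27, 29, 43] -> [-27, 29]
  [-9, 26, 2, 20, -42] -> [-42, 20, 2, 26, -9] -> [-49, 13, -5, 19, -16] -> [-49, 13, -5, 19] -> [-49, 13]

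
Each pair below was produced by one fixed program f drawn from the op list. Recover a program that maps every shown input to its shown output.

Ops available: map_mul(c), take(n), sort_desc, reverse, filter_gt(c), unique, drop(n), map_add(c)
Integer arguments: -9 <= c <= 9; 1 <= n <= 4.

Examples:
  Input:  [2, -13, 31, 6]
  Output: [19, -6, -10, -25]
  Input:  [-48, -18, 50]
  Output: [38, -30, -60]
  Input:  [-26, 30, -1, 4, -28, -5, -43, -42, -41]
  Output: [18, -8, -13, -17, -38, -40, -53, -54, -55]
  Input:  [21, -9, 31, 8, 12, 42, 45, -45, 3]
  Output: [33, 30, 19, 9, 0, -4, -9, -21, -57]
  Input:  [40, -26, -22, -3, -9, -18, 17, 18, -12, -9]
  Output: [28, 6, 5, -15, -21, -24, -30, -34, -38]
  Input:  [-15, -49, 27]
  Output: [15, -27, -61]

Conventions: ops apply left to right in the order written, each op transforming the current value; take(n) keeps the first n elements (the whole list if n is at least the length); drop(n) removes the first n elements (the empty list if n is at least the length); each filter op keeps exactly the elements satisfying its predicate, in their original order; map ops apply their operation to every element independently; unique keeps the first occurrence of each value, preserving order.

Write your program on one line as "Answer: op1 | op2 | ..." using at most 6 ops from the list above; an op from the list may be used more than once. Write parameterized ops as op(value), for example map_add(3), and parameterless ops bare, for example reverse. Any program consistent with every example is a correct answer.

unique | map_add(-4) | reverse | map_add(-3) | sort_desc | map_add(-5)

Check, running the answer program on each example:
  [2, -13, 31, 6] -> [2, -13, 31, 6] -> [-2, -17, 27, 2] -> [2, 27, -17, -2] -> [-1, 24, -20, -5] -> [24, -1, -5, -20] -> [19, -6, -10, -25]
  [-48, -18, 50] -> [-48, -18, 50] -> [-52, -22, 46] -> [46, -22, -52] -> [43, -25, -55] -> [43, -25, -55] -> [38, -30, -60]
  [-26, 30, -1, 4, -28, -5, -43, -42, -41] -> [-26, 30, -1, 4, -28, -5, -43, -42, -41] -> [-30, 26, -5, 0, -32, -9, -47, -46, -45] -> [-45, -46, -47, -9, -32, 0, -5, 26, -30] -> [-48, -49, -50, -12, -35, -3, -8, 23, -33] -> [23, -3, -8, -12, -33, -35, -48, -49, -50] -> [18, -8, -13, -17, -38, -40, -53, -54, -55]
  [21, -9, 31, 8, 12, 42, 45, -45, 3] -> [21, -9, 31, 8, 12, 42, 45, -45, 3] -> [17, -13, 27, 4, 8, 38, 41, -49, -1] -> [-1, -49, 41, 38, 8, 4, 27, -13, 17] -> [-4, -52, 38, 35, 5, 1, 24, -16, 14] -> [38, 35, 24, 14, 5, 1, -4, -16, -52] -> [33, 30, 19, 9, 0, -4, -9, -21, -57]
  [40, -26, -22, -3, -9, -18, 17, 18, -12, -9] -> [40, -26, -22, -3, -9, -18, 17, 18, -12] -> [36, -30, -26, -7, -13, -22, 13, 14, -16] -> [-16, 14, 13, -22, -13, -7, -26, -30, 36] -> [-19, 11, 10, -25, -16, -10, -29, -33, 33] -> [33, 11, 10, -10, -16, -19, -25, -29, -33] -> [28, 6, 5, -15, -21, -24, -30, -34, -38]
  [-15, -49, 27] -> [-15, -49, 27] -> [-19, -53, 23] -> [23, -53, -19] -> [20, -56, -22] -> [20, -22, -56] -> [15, -27, -61]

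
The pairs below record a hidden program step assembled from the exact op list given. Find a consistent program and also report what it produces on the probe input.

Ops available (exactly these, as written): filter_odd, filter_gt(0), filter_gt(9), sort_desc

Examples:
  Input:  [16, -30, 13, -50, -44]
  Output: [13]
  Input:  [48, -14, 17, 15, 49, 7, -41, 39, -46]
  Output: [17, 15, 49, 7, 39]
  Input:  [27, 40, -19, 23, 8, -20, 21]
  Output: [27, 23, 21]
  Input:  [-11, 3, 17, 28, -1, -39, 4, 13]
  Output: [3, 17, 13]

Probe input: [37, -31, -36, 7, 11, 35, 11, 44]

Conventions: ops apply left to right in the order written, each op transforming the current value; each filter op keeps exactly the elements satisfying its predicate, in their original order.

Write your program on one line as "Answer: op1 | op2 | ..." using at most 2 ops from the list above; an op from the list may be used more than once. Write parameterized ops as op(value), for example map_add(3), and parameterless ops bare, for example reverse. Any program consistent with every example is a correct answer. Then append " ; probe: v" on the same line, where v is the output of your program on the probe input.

filter_gt(0) | filter_odd ; probe: [37, 7, 11, 35, 11]

Check, running the answer program on each example:
  [16, -30, 13, -50, -44] -> [16, 13] -> [13]
  [48, -14, 17, 15, 49, 7, -41, 39, -46] -> [48, 17, 15, 49, 7, 39] -> [17, 15, 49, 7, 39]
  [27, 40, -19, 23, 8, -20, 21] -> [27, 40, 23, 8, 21] -> [27, 23, 21]
  [-11, 3, 17, 28, -1, -39, 4, 13] -> [3, 17, 28, 4, 13] -> [3, 17, 13]
  probe: [37, -31, -36, 7, 11, 35, 11, 44] -> [37, 7, 11, 35, 11, 44] -> [37, 7, 11, 35, 11]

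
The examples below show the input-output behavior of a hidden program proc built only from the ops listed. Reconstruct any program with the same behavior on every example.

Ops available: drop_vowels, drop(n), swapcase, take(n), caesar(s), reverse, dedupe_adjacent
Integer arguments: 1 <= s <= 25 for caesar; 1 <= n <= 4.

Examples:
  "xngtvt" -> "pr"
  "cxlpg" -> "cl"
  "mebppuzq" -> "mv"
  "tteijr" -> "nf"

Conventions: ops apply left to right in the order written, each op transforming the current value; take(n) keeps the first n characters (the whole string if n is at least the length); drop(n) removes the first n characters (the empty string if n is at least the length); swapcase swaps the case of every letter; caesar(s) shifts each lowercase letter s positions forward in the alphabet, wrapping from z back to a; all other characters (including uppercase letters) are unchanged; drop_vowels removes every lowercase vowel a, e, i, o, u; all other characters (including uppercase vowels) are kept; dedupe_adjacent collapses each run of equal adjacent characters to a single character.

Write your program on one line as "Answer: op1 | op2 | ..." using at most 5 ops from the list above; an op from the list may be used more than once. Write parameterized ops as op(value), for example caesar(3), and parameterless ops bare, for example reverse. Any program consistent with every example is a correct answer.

dedupe_adjacent | reverse | take(2) | caesar(22)

Check, running the answer program on each example:
  "xngtvt" -> "xngtvt" -> "tvtgnx" -> "tv" -> "pr"
  "cxlpg" -> "cxlpg" -> "gplxc" -> "gp" -> "cl"
  "mebppuzq" -> "mebpuzq" -> "qzupbem" -> "qz" -> "mv"
  "tteijr" -> "teijr" -> "rjiet" -> "rj" -> "nf"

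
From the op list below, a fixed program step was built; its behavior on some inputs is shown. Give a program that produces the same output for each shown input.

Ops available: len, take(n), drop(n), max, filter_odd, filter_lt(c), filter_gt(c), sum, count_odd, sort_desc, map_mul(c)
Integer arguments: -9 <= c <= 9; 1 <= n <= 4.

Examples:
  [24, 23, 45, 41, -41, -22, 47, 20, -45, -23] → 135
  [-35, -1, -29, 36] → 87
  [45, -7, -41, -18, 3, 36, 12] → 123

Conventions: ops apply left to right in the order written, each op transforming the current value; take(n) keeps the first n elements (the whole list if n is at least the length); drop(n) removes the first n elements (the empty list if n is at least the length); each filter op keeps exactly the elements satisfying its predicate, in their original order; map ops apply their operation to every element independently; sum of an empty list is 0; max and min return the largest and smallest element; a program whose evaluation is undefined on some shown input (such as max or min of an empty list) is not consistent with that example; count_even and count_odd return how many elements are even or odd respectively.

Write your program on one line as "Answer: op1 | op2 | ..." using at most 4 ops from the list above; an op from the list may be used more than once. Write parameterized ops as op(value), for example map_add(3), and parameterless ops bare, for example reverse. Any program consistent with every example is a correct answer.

map_mul(-3) | drop(2) | max

Check, running the answer program on each example:
  [24, 23, 45, 41, -41, -22, 47, 20, -45, -23] -> [-72, -69, -135, -123, 123, 66, -141, -60, 135, 69] -> [-135, -123, 123, 66, -141, -60, 135, 69] -> 135
  [-35, -1, -29, 36] -> [105, 3, 87, -108] -> [87, -108] -> 87
  [45, -7, -41, -18, 3, 36, 12] -> [-135, 21, 123, 54, -9, -108, -36] -> [123, 54, -9, -108, -36] -> 123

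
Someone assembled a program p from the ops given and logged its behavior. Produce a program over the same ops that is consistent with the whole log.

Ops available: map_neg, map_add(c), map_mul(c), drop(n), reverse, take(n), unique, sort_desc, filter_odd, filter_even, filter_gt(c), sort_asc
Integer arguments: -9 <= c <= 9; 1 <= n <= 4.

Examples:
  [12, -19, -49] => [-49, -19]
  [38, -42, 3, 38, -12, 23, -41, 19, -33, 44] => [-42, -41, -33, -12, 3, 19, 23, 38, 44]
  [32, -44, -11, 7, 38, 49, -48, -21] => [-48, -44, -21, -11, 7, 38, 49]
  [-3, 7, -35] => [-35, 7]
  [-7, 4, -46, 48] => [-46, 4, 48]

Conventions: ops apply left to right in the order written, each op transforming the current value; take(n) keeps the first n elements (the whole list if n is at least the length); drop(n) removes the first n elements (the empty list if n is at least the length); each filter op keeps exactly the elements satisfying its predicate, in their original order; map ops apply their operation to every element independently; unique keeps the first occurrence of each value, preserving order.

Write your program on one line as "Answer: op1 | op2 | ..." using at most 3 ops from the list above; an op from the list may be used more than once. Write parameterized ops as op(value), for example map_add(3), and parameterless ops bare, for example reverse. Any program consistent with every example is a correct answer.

drop(1) | sort_asc

Check, running the answer program on each example:
  [12, -19, -49] -> [-19, -49] -> [-49, -19]
  [38, -42, 3, 38, -12, 23, -41, 19, -33, 44] -> [-42, 3, 38, -12, 23, -41, 19, -33, 44] -> [-42, -41, -33, -12, 3, 19, 23, 38, 44]
  [32, -44, -11, 7, 38, 49, -48, -21] -> [-44, -11, 7, 38, 49, -48, -21] -> [-48, -44, -21, -11, 7, 38, 49]
  [-3, 7, -35] -> [7, -35] -> [-35, 7]
  [-7, 4, -46, 48] -> [4, -46, 48] -> [-46, 4, 48]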